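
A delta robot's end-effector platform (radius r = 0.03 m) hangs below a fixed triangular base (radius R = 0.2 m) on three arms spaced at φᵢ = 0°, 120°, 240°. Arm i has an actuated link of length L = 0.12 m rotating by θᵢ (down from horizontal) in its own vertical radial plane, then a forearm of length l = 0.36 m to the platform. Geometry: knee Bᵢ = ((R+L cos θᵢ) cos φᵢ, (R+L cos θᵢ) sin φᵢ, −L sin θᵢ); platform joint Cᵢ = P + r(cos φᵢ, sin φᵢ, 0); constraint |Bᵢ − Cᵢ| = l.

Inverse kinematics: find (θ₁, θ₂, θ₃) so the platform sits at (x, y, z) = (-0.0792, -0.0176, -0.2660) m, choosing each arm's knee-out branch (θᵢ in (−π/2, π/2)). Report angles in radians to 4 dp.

arm 1 (φ=0.0°): x'=-0.0792, y'=-0.0176
  A=0.2492, B=-0.2660, C=(l²−L²−A²−y'²−z²)/(2L)=-0.0749
  γ=atan2(-0.2660,0.2492)=-0.8180;  ψ=arccos(-0.2054)=1.7776;  θ1=γ+ψ≈0.9597
φ2=120.0° → target in arm frame (0.0244, 0.0774)
  A=0.1456, B=-0.2660, C=(l²−L²−A²−y'²−z²)/(2L)=0.0718
  √(A²+B²)=0.3033;  θ2 = -1.0699+1.3316 ≈ 0.2618
φ3=240.0° → target in arm frame (0.0548, -0.0598)
  A cos θ + B sin θ = C:  0.1152·cos θ + -0.2660·sin θ = 0.1150
  √(A²+B²)=0.2899;  θ3 = -1.1622+1.1627 ≈ 0.0005

θ₁ = 0.9597, θ₂ = 0.2618, θ₃ = 0.0005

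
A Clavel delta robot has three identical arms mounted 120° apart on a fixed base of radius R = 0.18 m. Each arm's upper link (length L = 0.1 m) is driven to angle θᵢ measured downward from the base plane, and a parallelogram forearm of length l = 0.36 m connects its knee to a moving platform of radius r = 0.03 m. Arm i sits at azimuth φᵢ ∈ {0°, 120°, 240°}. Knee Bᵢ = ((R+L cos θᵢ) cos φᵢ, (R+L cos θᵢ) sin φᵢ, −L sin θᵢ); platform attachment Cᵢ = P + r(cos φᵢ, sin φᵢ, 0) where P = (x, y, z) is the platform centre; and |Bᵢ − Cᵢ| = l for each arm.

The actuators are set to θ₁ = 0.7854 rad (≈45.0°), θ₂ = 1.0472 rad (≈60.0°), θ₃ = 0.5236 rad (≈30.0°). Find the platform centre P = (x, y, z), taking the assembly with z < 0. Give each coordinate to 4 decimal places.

(0.0009, -0.0486, -0.3516)

O1 = (0.2207·cos0.0°, 0.2207·sin0.0°, -0.0707) = (0.2207, 0.0000, -0.0707)
arm 2 at φ=120.0°: (R−r)+L cos θ2 = 0.2000;  O2 = (-0.1000, 0.1732, -0.0866)
φ3=240.0°: virtual centre (-0.1183, -0.2049, -0.0500), radius l
|O₂|²−|O₁|² = -0.0062;  |O₃|²−|O₁|² = 0.0048
plane₁₂: -0.6414x+0.3464y+-0.0318z = -0.0062
Cramer: x(z) = 0.0018+0.0027z;  y(z) = -0.0146+0.0967z
sphere 1 gives Az²+Bz+C=0 with A=1.0094, B=0.1374, C=-0.0765;  B²−4AC=0.3276;  roots -0.3516, 0.2155;  negative root z = -0.3516
x = 0.0009, y = -0.0486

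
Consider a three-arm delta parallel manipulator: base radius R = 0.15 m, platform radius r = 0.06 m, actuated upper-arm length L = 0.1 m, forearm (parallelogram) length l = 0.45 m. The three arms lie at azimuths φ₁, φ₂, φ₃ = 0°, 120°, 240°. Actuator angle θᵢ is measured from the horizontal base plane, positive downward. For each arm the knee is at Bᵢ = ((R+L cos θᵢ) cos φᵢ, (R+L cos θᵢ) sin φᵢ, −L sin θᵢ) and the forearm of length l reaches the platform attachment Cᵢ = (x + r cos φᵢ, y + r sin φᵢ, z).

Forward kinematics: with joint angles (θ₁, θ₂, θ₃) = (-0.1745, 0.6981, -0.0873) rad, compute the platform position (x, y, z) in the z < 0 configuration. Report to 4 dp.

arm 1 at φ=0.0°: ρ1 = 0.1885;  S1 = (0.1885, 0.0000, 0.0174)
S2 = (0.1666·cos120.0°, 0.1666·sin120.0°, -0.0643) = (-0.0833, 0.1443, -0.0643)
arm 3 at φ=240.0°: ρ3 = 0.1896;  S3 = (-0.0948, -0.1642, 0.0087)
|S₂|²−|S₁|² = -0.0039;  |S₃|²−|S₁|² = 0.0002
linear system: -0.5436x+0.2886y = -0.0039−-0.1633z; -0.5666x+-0.3284y = 0.0002−-0.0173z
det = 0.3420;  x = 0.0036+-0.1714z,  y = -0.0068+0.2430z
sphere 1 gives Az²+Bz+C=0 with A=1.0884, B=0.0253, C=-0.1680;  B²−4AC=0.7319;  roots -0.4046, 0.3814;  negative root z = -0.4046
x = 0.0730, y = -0.1052

(0.0730, -0.1052, -0.4046)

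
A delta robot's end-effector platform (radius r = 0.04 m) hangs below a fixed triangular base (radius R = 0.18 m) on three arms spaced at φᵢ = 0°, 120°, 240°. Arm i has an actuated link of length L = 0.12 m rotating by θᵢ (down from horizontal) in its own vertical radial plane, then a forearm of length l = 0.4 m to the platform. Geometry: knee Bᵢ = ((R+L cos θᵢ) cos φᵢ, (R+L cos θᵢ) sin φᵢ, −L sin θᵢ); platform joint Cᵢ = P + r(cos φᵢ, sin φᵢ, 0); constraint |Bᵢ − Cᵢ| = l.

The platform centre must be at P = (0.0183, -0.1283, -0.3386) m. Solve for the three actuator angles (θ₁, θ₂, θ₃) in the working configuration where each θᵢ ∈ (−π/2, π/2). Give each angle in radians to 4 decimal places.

θ₁ = 0.3488, θ₂ = 1.0469, θ₃ = -0.1746

φ1=0.0° → target in arm frame (0.0183, -0.1283)
  A cos θ + B sin θ = C:  0.1217·cos θ + -0.3386·sin θ = -0.0013
  √(A²+B²)=0.3598;  θ1 = -1.2258+1.5745 ≈ 0.3488
rotate P by −φ2: (-0.1203, 0.0483, -0.3386)
  A=0.2603, B=-0.3386, C=(l²−L²−A²−y'²−z²)/(2L)=-0.1630
  √(A²+B²)=0.4271;  θ2 = -0.9155+1.9624 ≈ 1.0469
arm 3 (φ=240.0°): x'=0.1020, y'=0.0800
  A cos θ + B sin θ = C:  0.0380·cos θ + -0.3386·sin θ = 0.0963
  √(A²+B²)=0.3407;  θ3 = -1.4589+1.2844 ≈ -0.1746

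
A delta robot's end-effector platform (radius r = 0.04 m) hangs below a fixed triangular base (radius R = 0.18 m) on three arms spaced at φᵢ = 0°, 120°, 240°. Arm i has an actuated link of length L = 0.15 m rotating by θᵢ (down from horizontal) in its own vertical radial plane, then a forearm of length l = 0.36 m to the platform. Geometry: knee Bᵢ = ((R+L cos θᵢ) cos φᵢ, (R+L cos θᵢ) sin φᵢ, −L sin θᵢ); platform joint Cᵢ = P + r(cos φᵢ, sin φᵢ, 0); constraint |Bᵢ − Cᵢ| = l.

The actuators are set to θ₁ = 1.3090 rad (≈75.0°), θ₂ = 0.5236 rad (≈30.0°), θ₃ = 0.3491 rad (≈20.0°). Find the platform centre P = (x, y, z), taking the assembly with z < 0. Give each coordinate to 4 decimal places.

arm 1 at φ=0.0°: ρ1 = 0.1788;  centre 1 = (0.1788, 0.0000, -0.1449)
φ2=120.0°: virtual centre (-0.1350, 0.2337, -0.0750), radius l
arm 3 at φ=240.0°: ρ3 = 0.2810;  centre 3 = (-0.1405, -0.2433, -0.0513)
|centre ₂|²−|centre ₁|² = 0.0255;  |centre ₃|²−|centre ₁|² = 0.0286
linear system: -0.6275x+0.4675y = 0.0255−0.1398z; -0.6386x+-0.4866y = 0.0286−0.1872z
det = 0.6039;  x = -0.0427+0.2575z,  y = -0.0027+0.0467z
into |P−centre ₁|² = l²: 1.0685z² + 0.1754z + -0.0595 = 0;  Δ = 0.2852;  z = -0.3320 or 0.1678 → z<0 root = -0.3320
x = -0.1282, y = -0.0182

(-0.1282, -0.0182, -0.3320)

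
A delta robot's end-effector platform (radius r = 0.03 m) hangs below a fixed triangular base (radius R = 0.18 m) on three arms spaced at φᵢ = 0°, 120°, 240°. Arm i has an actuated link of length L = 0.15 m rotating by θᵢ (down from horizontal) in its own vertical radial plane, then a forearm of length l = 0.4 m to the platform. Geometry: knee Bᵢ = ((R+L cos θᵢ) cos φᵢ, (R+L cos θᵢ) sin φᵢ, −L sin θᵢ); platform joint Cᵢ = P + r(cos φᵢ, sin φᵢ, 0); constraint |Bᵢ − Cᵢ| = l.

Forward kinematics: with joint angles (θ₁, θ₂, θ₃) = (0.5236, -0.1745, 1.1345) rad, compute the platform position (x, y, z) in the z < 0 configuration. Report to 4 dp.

(0.0062, 0.1485, -0.3261)

φ1=0.0°: virtual centre (0.2799, 0.0000, -0.0750), radius l
arm 2 at φ=120.0°: e+L cos θ2 = 0.2977;  centre 2 = (-0.1489, 0.2578, 0.0260)
centre 3 = (0.2134·cos240.0°, 0.2134·sin240.0°, -0.1359) = (-0.1067, -0.1848, -0.1359)
eliminate P² terms by subtracting sphere 1 from 2 and 3
linear system: -0.8575x+0.5157y = 0.0053−0.2021z; -0.7732x+-0.3696y = -0.0200−-0.1219z
Cramer: x(z) = 0.0116+0.0165z;  y(z) = 0.0297-0.3644z
sphere 1 gives Az²+Bz+C=0 with A=1.1331, B=0.1195, C=-0.0815;  B²−4AC=0.3837;  roots -0.3261, 0.2206;  negative root z = -0.3261
x = 0.0062, y = 0.1485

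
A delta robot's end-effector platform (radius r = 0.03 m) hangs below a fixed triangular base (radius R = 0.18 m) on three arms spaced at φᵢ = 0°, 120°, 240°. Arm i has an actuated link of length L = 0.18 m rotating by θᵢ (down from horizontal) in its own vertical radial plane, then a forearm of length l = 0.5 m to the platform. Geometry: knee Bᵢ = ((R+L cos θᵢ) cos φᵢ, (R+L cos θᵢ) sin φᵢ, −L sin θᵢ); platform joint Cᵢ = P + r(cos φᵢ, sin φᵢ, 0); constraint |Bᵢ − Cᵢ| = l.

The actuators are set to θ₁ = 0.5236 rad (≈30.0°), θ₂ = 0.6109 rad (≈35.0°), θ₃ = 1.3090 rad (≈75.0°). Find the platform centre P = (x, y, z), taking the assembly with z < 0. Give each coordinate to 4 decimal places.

(0.0932, 0.1326, -0.5226)

arm 1 at φ=0.0°: ρ1 = 0.3059;  S1 = (0.3059, 0.0000, -0.0900)
φ2=120.0°: virtual centre (-0.1487, 0.2576, -0.1032), radius l
φ3=240.0°: virtual centre (-0.0983, -0.1702, -0.1739), radius l
subtract pairs → two planes through P
plane₁₂: -0.9092x+0.5152y+-0.0265z = -0.0025
Cramer: x(z) = 0.0245-0.1314z;  y(z) = 0.0382-0.1805z
sphere 1 gives Az²+Bz+C=0 with A=1.0499, B=0.2402, C=-0.1612;  B²−4AC=0.7348;  roots -0.5226, 0.2939;  negative root z = -0.5226
x = 0.0932, y = 0.1326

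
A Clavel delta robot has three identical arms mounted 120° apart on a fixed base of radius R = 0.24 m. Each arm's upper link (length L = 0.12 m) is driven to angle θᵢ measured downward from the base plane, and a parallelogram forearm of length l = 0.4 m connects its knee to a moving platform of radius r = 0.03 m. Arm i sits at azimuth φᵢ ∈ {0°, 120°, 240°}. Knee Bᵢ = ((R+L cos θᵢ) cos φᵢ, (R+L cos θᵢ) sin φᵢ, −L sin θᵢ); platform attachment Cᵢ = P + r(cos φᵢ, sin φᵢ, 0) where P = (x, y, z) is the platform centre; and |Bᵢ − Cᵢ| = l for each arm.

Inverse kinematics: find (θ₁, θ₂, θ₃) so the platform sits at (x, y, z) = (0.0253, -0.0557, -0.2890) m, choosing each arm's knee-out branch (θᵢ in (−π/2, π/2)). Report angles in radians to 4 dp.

θ₁ = 0.2618, θ₂ = 0.8726, θ₃ = 0.1745

φ1=0.0° → target in arm frame (0.0253, -0.0557)
  A=0.1847, B=-0.2890, C=(l²−L²−A²−y'²−z²)/(2L)=0.1036
  θ1 = atan2(B,A) + arccos(C/0.3430) = 0.2618
rotate P by −φ2: (-0.0609, 0.0059, -0.2890)
  A cos θ + B sin θ = C:  0.2709·cos θ + -0.2890·sin θ = -0.0472
  √(A²+B²)=0.3961;  θ2 = -0.8177+1.6903 ≈ 0.8726
arm 3 (φ=240.0°): x'=0.0356, y'=0.0498
  A=0.1744, B=-0.2890, C=(l²−L²−A²−y'²−z²)/(2L)=0.1216
  √(A²+B²)=0.3376;  θ3 = -1.0278+1.2023 ≈ 0.1745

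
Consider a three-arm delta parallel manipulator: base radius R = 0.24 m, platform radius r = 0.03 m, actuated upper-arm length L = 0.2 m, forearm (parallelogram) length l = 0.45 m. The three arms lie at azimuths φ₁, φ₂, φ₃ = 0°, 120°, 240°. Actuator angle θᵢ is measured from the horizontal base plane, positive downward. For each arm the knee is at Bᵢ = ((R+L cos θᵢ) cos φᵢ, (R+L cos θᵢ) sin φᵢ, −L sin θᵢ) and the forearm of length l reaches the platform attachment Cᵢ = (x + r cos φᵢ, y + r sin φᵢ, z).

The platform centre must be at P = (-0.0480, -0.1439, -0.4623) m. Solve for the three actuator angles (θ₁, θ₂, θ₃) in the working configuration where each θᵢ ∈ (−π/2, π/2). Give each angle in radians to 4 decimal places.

θ₁ = 1.2219, θ₂ = 1.3966, θ₃ = 0.4364

arm 1 (φ=0.0°): x'=-0.0480, y'=-0.1439
  A=0.2580, B=-0.4623, C=(l²−L²−A²−y'²−z²)/(2L)=-0.3462
  γ=atan2(-0.4623,0.2580)=-1.0618;  ψ=arccos(-0.6540)=2.2836;  θ1=γ+ψ≈1.2219
rotate P by −φ2: (-0.1006, 0.1135, -0.4623)
  A cos θ + B sin θ = C:  0.3106·cos θ + -0.4623·sin θ = -0.4015
  √(A²+B²)=0.5570;  θ2 = -0.9792+2.3758 ≈ 1.3966
arm 3 (φ=240.0°): x'=0.1486, y'=0.0304
  A cos θ + B sin θ = C:  0.0614·cos θ + -0.4623·sin θ = -0.1398
  θ3 = atan2(B,A) + arccos(C/0.4664) = 0.4364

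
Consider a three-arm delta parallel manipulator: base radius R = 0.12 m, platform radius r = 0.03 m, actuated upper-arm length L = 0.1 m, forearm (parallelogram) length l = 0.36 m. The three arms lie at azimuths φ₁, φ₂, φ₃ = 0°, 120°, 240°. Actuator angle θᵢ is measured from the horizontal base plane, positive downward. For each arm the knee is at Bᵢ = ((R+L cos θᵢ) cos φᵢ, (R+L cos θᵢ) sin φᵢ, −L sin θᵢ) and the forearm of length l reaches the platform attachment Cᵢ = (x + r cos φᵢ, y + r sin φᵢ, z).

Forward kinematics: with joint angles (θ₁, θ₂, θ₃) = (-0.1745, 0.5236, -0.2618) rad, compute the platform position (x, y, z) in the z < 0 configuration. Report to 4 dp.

(0.0349, -0.0756, -0.2993)

arm 1 at φ=0.0°: ρ1 = 0.1885;  centre 1 = (0.1885, 0.0000, 0.0174)
φ2=120.0°: virtual centre (-0.0883, 0.1529, -0.0500), radius l
centre 3 = (0.1866·cos240.0°, 0.1866·sin240.0°, 0.0259) = (-0.0933, -0.1616, 0.0259)
eliminate P² terms by subtracting sphere 1 from 2 and 3
linear system: -0.5536x+0.3059y = -0.0021−-0.1347z; -0.5636x+-0.3232y = -0.0003−0.0170z
Cramer: x(z) = 0.0023-0.1091z;  y(z) = -0.0029+0.2430z
sphere 1 gives Az²+Bz+C=0 with A=1.0709, B=0.0045, C=-0.0946;  B²−4AC=0.4053;  roots -0.2993, 0.2951;  negative root z = -0.2993
x = 0.0349, y = -0.0756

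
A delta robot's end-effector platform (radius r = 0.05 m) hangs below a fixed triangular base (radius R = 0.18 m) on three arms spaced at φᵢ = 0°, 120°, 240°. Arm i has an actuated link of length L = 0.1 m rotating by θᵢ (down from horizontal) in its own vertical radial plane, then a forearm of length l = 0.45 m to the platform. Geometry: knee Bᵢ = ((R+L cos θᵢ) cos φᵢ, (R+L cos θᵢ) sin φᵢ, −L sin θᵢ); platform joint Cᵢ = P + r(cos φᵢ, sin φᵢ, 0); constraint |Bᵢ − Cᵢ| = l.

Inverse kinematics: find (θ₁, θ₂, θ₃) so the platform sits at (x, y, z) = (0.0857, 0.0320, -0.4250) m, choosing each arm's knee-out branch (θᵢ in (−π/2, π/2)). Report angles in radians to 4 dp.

θ₁ = -0.0003, θ₂ = 0.5232, θ₃ = 0.7854

rotate P by −φ1: (0.0857, 0.0320, -0.4250)
  A=0.0443, B=-0.4250, C=(l²−L²−A²−y'²−z²)/(2L)=0.0444
  θ1 = atan2(B,A) + arccos(C/0.4273) = -0.0003
arm 2 (φ=120.0°): x'=-0.0151, y'=-0.0902
  A cos θ + B sin θ = C:  0.1451·cos θ + -0.4250·sin θ = -0.0866
  θ2 = atan2(B,A) + arccos(C/0.4491) = 0.5232
φ3=240.0° → target in arm frame (-0.0706, 0.0582)
  A=0.2006, B=-0.4250, C=(l²−L²−A²−y'²−z²)/(2L)=-0.1587
  γ=atan2(-0.4250,0.2006)=-1.1299;  ψ=arccos(-0.3377)=1.9153;  θ3=γ+ψ≈0.7854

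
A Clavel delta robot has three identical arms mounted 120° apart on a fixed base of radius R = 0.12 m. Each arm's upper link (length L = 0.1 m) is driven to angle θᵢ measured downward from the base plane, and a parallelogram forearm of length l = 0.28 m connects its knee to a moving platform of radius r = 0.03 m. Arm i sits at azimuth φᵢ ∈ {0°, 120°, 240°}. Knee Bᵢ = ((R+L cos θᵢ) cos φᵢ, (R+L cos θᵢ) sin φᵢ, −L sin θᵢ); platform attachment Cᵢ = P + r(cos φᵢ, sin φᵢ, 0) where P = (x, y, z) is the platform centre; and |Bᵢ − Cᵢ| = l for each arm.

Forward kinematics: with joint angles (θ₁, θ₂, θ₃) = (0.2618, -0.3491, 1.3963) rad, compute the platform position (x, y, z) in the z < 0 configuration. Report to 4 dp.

φ1=0.0°: virtual centre (0.1866, 0.0000, -0.0259), radius l
φ2=120.0°: virtual centre (-0.0920, 0.1593, 0.0342), radius l
arm 3 at φ=240.0°: ρ3 = 0.1074;  centre 3 = (-0.0537, -0.0930, -0.0985)
|centre ₂|²−|centre ₁|² = -0.0005;  |centre ₃|²−|centre ₁|² = -0.0143
[-0.5572 0.3186 0.1202]·P = -0.0005;  [-0.4805 -0.1860 -0.1452]·P = -0.0143
det = 0.2567;  x = 0.0180+-0.0932z,  y = 0.0301+-0.5401z
sphere 1 gives Az²+Bz+C=0 with A=1.3003, B=0.0507, C=-0.0484;  B²−4AC=0.2544;  roots -0.2134, 0.1745;  negative root z = -0.2134
x = 0.0379, y = 0.1453

(0.0379, 0.1453, -0.2134)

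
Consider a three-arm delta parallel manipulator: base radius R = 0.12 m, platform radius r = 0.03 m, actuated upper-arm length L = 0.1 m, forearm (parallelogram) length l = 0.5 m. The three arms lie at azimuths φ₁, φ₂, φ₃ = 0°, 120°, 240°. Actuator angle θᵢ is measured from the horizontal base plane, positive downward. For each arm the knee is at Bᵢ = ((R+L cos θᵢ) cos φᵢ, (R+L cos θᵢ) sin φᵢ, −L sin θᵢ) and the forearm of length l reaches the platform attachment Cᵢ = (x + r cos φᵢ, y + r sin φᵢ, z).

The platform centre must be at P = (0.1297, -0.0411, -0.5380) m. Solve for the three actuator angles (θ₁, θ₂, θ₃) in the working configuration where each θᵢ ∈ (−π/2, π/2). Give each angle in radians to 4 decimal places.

θ₁ = 0.4368, θ₂ = 1.3099, θ₃ = 1.0480

φ1=0.0° → target in arm frame (0.1297, -0.0411)
  A=-0.0397, B=-0.5380, C=(l²−L²−A²−y'²−z²)/(2L)=-0.2635
  γ=atan2(-0.5380,-0.0397)=-1.6445;  ψ=arccos(-0.4885)=2.0812;  θ1=γ+ψ≈0.4368
φ2=120.0° → target in arm frame (-0.1004, -0.0918)
  e−x'=0.1904;  (l²−L²−(e−x')²−y'²−z²)/2L = -0.4707
  γ=atan2(-0.5380,0.1904)=-1.2306;  ψ=arccos(-0.8247)=2.5405;  θ2=γ+ψ≈1.3099
rotate P by −φ3: (-0.0293, 0.1329, -0.5380)
  A cos θ + B sin θ = C:  0.1193·cos θ + -0.5380·sin θ = -0.4066
  √(A²+B²)=0.5511;  θ3 = -1.3527+2.4007 ≈ 1.0480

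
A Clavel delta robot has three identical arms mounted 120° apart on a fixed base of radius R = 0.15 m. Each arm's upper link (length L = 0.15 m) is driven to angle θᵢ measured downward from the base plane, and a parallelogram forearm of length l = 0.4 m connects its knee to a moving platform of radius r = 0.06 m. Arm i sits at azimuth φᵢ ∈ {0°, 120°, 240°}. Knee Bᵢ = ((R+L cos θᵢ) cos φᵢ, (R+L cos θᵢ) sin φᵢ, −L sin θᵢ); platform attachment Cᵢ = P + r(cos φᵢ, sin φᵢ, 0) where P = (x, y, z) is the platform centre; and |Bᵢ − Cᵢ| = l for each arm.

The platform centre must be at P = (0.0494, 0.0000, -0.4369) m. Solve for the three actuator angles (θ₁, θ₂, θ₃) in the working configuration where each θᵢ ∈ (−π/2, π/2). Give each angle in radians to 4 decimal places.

θ₁ = 0.5240, θ₂ = 0.7856, θ₃ = 0.7856

arm 1 (φ=0.0°): x'=0.0494, y'=0.0000
  e−x'=0.0406;  (l²−L²−(e−x')²−y'²−z²)/2L = -0.1834
  √(A²+B²)=0.4388;  θ1 = -1.4781+2.0021 ≈ 0.5240
arm 2 (φ=120.0°): x'=-0.0247, y'=-0.0428
  e−x'=0.1147;  (l²−L²−(e−x')²−y'²−z²)/2L = -0.2279
  γ=atan2(-0.4369,0.1147)=-1.3141;  ψ=arccos(-0.5045)=2.0996;  θ2=γ+ψ≈0.7856
φ3=240.0° → target in arm frame (-0.0247, 0.0428)
  A=0.1147, B=-0.4369, C=(l²−L²−A²−y'²−z²)/(2L)=-0.2279
  γ=atan2(-0.4369,0.1147)=-1.3141;  ψ=arccos(-0.5045)=2.0996;  θ3=γ+ψ≈0.7856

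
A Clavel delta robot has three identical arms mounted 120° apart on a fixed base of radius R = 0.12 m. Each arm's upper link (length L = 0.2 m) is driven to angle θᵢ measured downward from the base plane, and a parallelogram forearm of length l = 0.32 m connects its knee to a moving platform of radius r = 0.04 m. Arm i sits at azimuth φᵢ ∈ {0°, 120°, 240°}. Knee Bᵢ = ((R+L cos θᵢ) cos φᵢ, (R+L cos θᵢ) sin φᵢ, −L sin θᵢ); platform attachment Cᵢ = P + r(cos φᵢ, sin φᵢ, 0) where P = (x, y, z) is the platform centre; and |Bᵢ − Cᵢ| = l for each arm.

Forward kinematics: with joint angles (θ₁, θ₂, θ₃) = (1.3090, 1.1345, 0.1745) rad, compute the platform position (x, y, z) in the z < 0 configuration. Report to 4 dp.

φ1=0.0°: virtual centre (0.1318, 0.0000, -0.1932), radius l
φ2=120.0°: virtual centre (-0.0823, 0.1425, -0.1813), radius l
arm 3 at φ=240.0°: ρ3 = 0.2770;  S3 = (-0.1385, -0.2399, -0.0347)
eliminate P² terms by subtracting sphere 1 from 2 and 3
[-0.4280 0.2850 0.0238]·P = 0.0052;  [-0.5405 -0.4797 0.3169]·P = 0.0232
det = 0.3594;  x = -0.0254+0.2831z,  y = -0.0198+0.3416z
quadratic in z: (1.1969)z²+(0.2838)z+(-0.0400)=0, √Δ=0.5215 → z ∈ {-0.3364, 0.0993}; z = -0.3364 (taking z<0)
x = -0.1207, y = -0.1347

(-0.1207, -0.1347, -0.3364)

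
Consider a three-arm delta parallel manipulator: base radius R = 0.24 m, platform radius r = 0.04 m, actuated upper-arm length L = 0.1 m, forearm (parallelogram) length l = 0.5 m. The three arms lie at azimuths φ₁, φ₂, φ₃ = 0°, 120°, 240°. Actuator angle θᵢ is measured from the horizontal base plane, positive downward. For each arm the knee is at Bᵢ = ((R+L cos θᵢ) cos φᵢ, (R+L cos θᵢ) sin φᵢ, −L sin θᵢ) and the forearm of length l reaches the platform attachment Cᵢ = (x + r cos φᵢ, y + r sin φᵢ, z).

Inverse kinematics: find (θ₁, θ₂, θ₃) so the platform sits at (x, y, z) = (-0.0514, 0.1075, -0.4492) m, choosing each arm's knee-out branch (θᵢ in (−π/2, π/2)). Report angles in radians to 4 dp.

φ1=0.0° → target in arm frame (-0.0514, 0.1075)
  A=0.2514, B=-0.4492, C=(l²−L²−A²−y'²−z²)/(2L)=-0.1827
  γ=atan2(-0.4492,0.2514)=-1.0606;  ψ=arccos(-0.3549)=1.9336;  θ1=γ+ψ≈0.8730
φ2=120.0° → target in arm frame (0.1188, -0.0092)
  e−x'=0.0812;  (l²−L²−(e−x')²−y'²−z²)/2L = 0.1577
  θ2 = atan2(B,A) + arccos(C/0.4565) = -0.1739
rotate P by −φ3: (-0.0674, -0.0983, -0.4492)
  A=0.2674, B=-0.4492, C=(l²−L²−A²−y'²−z²)/(2L)=-0.2147
  √(A²+B²)=0.5228;  θ3 = -1.0339+1.9940 ≈ 0.9601

θ₁ = 0.8730, θ₂ = -0.1739, θ₃ = 0.9601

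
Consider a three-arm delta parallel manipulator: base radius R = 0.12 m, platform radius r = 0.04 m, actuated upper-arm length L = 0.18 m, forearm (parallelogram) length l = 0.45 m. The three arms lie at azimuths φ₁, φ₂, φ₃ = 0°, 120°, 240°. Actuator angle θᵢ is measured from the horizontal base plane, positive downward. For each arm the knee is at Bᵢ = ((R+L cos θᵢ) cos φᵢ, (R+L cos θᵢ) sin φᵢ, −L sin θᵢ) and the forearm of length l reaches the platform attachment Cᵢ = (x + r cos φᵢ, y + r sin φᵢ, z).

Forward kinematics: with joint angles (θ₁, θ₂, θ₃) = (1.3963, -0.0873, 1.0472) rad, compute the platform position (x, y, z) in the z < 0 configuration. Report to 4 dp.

(-0.2127, 0.1899, -0.4252)

centre 1 = (0.1113·cos0.0°, 0.1113·sin0.0°, -0.1773) = (0.1113, 0.0000, -0.1773)
centre 2 = (0.2593·cos120.0°, 0.2593·sin120.0°, 0.0157) = (-0.1297, 0.2246, 0.0157)
centre 3 = (0.1700·cos240.0°, 0.1700·sin240.0°, -0.1559) = (-0.0850, -0.1472, -0.1559)
eliminate P² terms by subtracting sphere 1 from 2 and 3
linear system: -0.4818x+0.4491y = 0.0237−0.3859z; -0.3925x+-0.2944y = 0.0094−0.0428z
Cramer: x(z) = -0.0352+0.4175z;  y(z) = 0.0150-0.4113z
quadratic in z: (1.3435)z²+(0.2199)z+(-0.1494)=0, √Δ=0.9227 → z ∈ {-0.4252, 0.2615}; z = -0.4252 (taking z<0)
x = -0.2127, y = 0.1899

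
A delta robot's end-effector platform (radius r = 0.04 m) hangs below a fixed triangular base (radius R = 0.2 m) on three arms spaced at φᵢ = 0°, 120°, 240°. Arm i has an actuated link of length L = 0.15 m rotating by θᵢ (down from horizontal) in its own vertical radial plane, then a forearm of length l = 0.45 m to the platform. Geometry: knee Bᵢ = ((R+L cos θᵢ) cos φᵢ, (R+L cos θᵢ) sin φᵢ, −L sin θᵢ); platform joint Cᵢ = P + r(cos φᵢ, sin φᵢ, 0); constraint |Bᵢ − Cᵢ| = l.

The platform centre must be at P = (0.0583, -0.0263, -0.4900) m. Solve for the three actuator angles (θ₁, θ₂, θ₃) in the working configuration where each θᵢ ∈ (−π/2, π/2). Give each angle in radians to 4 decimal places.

θ₁ = 0.6983, θ₂ = 1.1349, θ₃ = 0.9603

φ1=0.0° → target in arm frame (0.0583, -0.0263)
  e−x'=0.1017;  (l²−L²−(e−x')²−y'²−z²)/2L = -0.2371
  θ1 = atan2(B,A) + arccos(C/0.5004) = 0.6983
φ2=120.0° → target in arm frame (-0.0519, -0.0373)
  A cos θ + B sin θ = C:  0.2119·cos θ + -0.4900·sin θ = -0.3547
  √(A²+B²)=0.5339;  θ2 = -1.1626+2.2975 ≈ 1.1349
arm 3 (φ=240.0°): x'=-0.0064, y'=0.0636
  A=0.1664, B=-0.4900, C=(l²−L²−A²−y'²−z²)/(2L)=-0.3061
  γ=atan2(-0.4900,0.1664)=-1.2435;  ψ=arccos(-0.5915)=2.2037;  θ3=γ+ψ≈0.9603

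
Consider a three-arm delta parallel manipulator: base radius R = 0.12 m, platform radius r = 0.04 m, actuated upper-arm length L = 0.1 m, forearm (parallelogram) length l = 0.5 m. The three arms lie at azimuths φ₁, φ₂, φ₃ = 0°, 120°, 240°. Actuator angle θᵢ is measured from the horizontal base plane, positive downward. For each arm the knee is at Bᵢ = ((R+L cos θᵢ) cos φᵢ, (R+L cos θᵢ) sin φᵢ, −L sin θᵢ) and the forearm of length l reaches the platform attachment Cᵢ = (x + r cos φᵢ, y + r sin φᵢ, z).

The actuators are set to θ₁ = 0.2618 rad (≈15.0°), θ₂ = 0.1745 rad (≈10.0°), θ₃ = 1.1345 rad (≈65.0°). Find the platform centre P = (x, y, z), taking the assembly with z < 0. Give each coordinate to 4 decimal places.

(0.0786, 0.1631, -0.4883)

φ1=0.0°: virtual centre (0.1766, 0.0000, -0.0259), radius l
S2 = (0.1785·cos120.0°, 0.1785·sin120.0°, -0.0174) = (-0.0892, 0.1546, -0.0174)
S3 = (0.1223·cos240.0°, 0.1223·sin240.0°, -0.0906) = (-0.0611, -0.1059, -0.0906)
subtract pairs → two planes through P
plane₁₂: -0.5317x+0.3091y+0.0170z = 0.0003
Cramer: x(z) = 0.0101-0.1403z;  y(z) = 0.0184-0.2965z
sphere 1 gives Az²+Bz+C=0 with A=1.1076, B=0.0876, C=-0.2213;  B²−4AC=0.9880;  roots -0.4883, 0.4092;  negative root z = -0.4883
x = 0.0786, y = 0.1631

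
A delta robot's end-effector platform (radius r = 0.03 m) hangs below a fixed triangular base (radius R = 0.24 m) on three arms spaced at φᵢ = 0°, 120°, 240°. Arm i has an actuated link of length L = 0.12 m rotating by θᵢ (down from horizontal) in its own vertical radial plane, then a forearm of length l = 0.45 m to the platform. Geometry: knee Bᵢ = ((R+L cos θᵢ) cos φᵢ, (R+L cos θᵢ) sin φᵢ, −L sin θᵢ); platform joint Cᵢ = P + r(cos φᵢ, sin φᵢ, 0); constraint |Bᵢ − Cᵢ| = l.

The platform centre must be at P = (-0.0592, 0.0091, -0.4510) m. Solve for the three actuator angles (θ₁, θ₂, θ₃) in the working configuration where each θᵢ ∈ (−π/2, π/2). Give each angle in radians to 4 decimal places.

θ₁ = 1.3092, θ₂ = 0.7853, θ₃ = 0.8726

rotate P by −φ1: (-0.0592, 0.0091, -0.4510)
  A cos θ + B sin θ = C:  0.2692·cos θ + -0.4510·sin θ = -0.3661
  θ1 = atan2(B,A) + arccos(C/0.5252) = 1.3092
rotate P by −φ2: (0.0375, 0.0467, -0.4510)
  e−x'=0.1725;  (l²−L²−(e−x')²−y'²−z²)/2L = -0.1969
  √(A²+B²)=0.4829;  θ2 = -1.2054+1.9907 ≈ 0.7853
arm 3 (φ=240.0°): x'=0.0217, y'=-0.0558
  e−x'=0.1883;  (l²−L²−(e−x')²−y'²−z²)/2L = -0.2244
  √(A²+B²)=0.4887;  θ3 = -1.1753+2.0479 ≈ 0.8726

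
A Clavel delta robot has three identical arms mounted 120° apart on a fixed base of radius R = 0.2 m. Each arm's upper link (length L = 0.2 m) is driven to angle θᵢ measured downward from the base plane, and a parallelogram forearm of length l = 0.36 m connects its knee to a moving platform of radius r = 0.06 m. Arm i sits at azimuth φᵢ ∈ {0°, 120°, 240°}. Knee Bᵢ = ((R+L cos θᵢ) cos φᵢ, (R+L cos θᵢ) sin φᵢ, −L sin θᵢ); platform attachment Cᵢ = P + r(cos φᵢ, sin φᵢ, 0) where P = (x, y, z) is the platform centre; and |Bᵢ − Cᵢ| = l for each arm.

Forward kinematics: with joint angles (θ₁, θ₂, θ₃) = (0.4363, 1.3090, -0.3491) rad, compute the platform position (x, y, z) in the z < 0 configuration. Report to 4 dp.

(0.0309, -0.1703, -0.2121)

centre 1 = (0.3213·cos0.0°, 0.3213·sin0.0°, -0.0845) = (0.3213, 0.0000, -0.0845)
φ2=120.0°: virtual centre (-0.0959, 0.1661, -0.1932), radius l
arm 3 at φ=240.0°: ρ3 = 0.3279;  centre 3 = (-0.1640, -0.2840, 0.0684)
|centre ₂|²−|centre ₁|² = -0.0363;  |centre ₃|²−|centre ₁|² = 0.0019
[-0.8343 0.3321 -0.2173]·P = -0.0363;  [-0.9705 -0.5680 0.3059]·P = 0.0019
Cramer: x(z) = 0.0251-0.0275z;  y(z) = -0.0462+0.5854z
into |P−centre ₁|² = l²: 1.3434z² + 0.1313z + -0.0326 = 0;  Δ = 0.1924;  z = -0.2121 or 0.1144 → z<0 root = -0.2121
x = 0.0309, y = -0.1703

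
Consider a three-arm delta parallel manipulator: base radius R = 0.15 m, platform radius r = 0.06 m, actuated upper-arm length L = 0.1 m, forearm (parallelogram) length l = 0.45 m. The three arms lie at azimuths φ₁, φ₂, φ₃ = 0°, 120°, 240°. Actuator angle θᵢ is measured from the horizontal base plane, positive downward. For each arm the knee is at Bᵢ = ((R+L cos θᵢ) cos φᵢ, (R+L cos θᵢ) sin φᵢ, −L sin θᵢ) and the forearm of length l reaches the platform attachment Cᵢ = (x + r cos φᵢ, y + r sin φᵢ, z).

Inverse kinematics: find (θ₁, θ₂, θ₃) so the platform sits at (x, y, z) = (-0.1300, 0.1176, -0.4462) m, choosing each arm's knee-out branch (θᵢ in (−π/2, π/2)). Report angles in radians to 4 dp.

φ1=0.0° → target in arm frame (-0.1300, 0.1176)
  e−x'=0.2200;  (l²−L²−(e−x')²−y'²−z²)/2L = -0.3441
  θ1 = atan2(B,A) + arccos(C/0.4975) = 1.2219
rotate P by −φ2: (0.1668, 0.0538, -0.4462)
  A=-0.0768, B=-0.4462, C=(l²−L²−A²−y'²−z²)/(2L)=-0.0770
  θ2 = atan2(B,A) + arccos(C/0.4528) = 0.0003
arm 3 (φ=240.0°): x'=-0.0368, y'=-0.1714
  A=0.1268, B=-0.4462, C=(l²−L²−A²−y'²−z²)/(2L)=-0.2603
  θ3 = atan2(B,A) + arccos(C/0.4639) = 0.8727

θ₁ = 1.2219, θ₂ = 0.0003, θ₃ = 0.8727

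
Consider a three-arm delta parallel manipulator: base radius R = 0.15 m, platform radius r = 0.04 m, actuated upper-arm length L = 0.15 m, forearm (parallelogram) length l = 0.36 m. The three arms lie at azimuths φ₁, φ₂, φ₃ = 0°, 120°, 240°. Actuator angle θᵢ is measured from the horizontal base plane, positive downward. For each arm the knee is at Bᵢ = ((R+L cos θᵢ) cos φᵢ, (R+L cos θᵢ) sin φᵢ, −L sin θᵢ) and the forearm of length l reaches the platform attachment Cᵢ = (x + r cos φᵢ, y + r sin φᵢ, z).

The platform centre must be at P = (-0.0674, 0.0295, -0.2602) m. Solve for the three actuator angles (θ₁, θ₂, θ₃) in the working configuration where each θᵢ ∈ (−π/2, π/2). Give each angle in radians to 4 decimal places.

θ₁ = 0.5237, θ₂ = -0.2619, θ₃ = 0.0867

arm 1 (φ=0.0°): x'=-0.0674, y'=0.0295
  A cos θ + B sin θ = C:  0.1774·cos θ + -0.2602·sin θ = 0.0235
  γ=atan2(-0.2602,0.1774)=-0.9724;  ψ=arccos(0.0747)=1.4961;  θ1=γ+ψ≈0.5237
rotate P by −φ2: (0.0592, 0.0436, -0.2602)
  A cos θ + B sin θ = C:  0.0508·cos θ + -0.2602·sin θ = 0.1164
  θ2 = atan2(B,A) + arccos(C/0.2651) = -0.2619
rotate P by −φ3: (0.0082, -0.0731, -0.2602)
  e−x'=0.1018;  (l²−L²−(e−x')²−y'²−z²)/2L = 0.0789
  √(A²+B²)=0.2794;  θ3 = -1.1977+1.2845 ≈ 0.0867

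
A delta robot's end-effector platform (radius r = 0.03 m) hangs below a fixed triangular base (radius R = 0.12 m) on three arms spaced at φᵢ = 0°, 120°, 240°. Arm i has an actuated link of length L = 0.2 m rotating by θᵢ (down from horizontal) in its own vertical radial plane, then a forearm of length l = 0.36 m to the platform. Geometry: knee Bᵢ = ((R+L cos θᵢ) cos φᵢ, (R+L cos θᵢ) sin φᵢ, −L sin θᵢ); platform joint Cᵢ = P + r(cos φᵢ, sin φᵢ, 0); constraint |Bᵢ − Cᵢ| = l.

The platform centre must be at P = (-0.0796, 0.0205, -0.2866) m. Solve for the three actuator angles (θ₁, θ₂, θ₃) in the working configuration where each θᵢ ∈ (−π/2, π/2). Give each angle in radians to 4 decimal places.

θ₁ = 0.6982, θ₂ = 0.0870, θ₃ = 0.2619

φ1=0.0° → target in arm frame (-0.0796, 0.0205)
  A=0.1696, B=-0.2866, C=(l²−L²−A²−y'²−z²)/(2L)=-0.0543
  γ=atan2(-0.2866,0.1696)=-1.0365;  ψ=arccos(-0.1631)=1.7346;  θ1=γ+ψ≈0.6982
rotate P by −φ2: (0.0576, 0.0587, -0.2866)
  e−x'=0.0324;  (l²−L²−(e−x')²−y'²−z²)/2L = 0.0074
  √(A²+B²)=0.2884;  θ2 = -1.4581+1.5451 ≈ 0.0870
φ3=240.0° → target in arm frame (0.0220, -0.0792)
  A cos θ + B sin θ = C:  0.0680·cos θ + -0.2866·sin θ = -0.0086
  θ3 = atan2(B,A) + arccos(C/0.2945) = 0.2619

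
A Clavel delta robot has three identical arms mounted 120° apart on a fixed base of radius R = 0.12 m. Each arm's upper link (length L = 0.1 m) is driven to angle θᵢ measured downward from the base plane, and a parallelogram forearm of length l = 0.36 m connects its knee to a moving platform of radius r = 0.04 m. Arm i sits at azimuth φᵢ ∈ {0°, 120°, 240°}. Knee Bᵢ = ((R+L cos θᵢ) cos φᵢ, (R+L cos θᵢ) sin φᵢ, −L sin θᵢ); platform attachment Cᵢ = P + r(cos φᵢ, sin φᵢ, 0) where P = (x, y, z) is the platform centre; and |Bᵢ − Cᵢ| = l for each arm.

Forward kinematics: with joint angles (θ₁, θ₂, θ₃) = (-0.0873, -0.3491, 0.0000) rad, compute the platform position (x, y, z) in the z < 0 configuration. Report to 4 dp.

arm 1 at φ=0.0°: ρ1 = 0.1796;  centre 1 = (0.1796, 0.0000, 0.0087)
arm 2 at φ=120.0°: ρ2 = 0.1740;  centre 2 = (-0.0870, 0.1507, 0.0342)
arm 3 at φ=240.0°: ρ3 = 0.1800;  centre 3 = (-0.0900, -0.1559, 0.0000)
eliminate P² terms by subtracting sphere 1 from 2 and 3
linear system: -0.5332x+0.3013y = -0.0009−0.0510z; -0.5392x+-0.3118y = 0.0001−-0.0174z
det = 0.3287;  x = 0.0008+0.0324z,  y = -0.0016+-0.1119z
quadratic in z: (1.0136)z²+(-0.0287)z+(-0.0975)=0, √Δ=0.6295 → z ∈ {-0.2964, 0.3247}; z = -0.2964 (taking z<0)
x = -0.0088, y = 0.0316

(-0.0088, 0.0316, -0.2964)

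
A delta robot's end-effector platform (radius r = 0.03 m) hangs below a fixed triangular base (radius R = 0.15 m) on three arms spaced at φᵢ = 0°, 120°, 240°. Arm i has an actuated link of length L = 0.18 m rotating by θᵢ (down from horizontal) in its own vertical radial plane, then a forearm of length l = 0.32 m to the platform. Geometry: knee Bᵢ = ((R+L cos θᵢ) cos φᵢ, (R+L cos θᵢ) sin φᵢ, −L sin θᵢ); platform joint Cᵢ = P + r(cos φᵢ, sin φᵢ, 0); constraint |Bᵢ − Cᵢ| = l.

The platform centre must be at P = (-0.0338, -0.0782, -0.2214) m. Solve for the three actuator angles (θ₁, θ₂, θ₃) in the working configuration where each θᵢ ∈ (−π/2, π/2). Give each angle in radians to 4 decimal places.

θ₁ = 0.6978, θ₂ = 0.7854, θ₃ = -0.0873

arm 1 (φ=0.0°): x'=-0.0338, y'=-0.0782
  A cos θ + B sin θ = C:  0.1538·cos θ + -0.2214·sin θ = -0.0244
  θ1 = atan2(B,A) + arccos(C/0.2696) = 0.6978
φ2=120.0° → target in arm frame (-0.0508, 0.0684)
  A=0.1708, B=-0.2214, C=(l²−L²−A²−y'²−z²)/(2L)=-0.0358
  θ2 = atan2(B,A) + arccos(C/0.2796) = 0.7854
arm 3 (φ=240.0°): x'=0.0846, y'=0.0098
  e−x'=0.0354;  (l²−L²−(e−x')²−y'²−z²)/2L = 0.0545
  γ=atan2(-0.2214,0.0354)=-1.4123;  ψ=arccos(0.2432)=1.3251;  θ3=γ+ψ≈-0.0873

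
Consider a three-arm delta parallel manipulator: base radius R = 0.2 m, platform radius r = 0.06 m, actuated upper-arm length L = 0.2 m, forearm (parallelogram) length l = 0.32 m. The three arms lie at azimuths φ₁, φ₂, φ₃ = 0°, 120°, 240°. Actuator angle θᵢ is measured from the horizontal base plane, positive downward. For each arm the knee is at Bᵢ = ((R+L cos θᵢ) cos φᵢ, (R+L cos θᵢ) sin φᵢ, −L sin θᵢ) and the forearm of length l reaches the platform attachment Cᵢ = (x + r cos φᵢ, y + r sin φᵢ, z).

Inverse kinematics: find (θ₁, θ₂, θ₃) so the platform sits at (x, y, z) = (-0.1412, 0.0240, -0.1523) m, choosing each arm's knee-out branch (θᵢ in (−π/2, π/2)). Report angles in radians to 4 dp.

θ₁ = 1.3961, θ₂ = -0.0872, θ₃ = 0.3494

φ1=0.0° → target in arm frame (-0.1412, 0.0240)
  e−x'=0.2812;  (l²−L²−(e−x')²−y'²−z²)/2L = -0.1011
  θ1 = atan2(B,A) + arccos(C/0.3198) = 1.3961
φ2=120.0° → target in arm frame (0.0914, 0.1103)
  e−x'=0.0486;  (l²−L²−(e−x')²−y'²−z²)/2L = 0.0617
  γ=atan2(-0.1523,0.0486)=-1.2618;  ψ=arccos(0.3859)=1.1746;  θ2=γ+ψ≈-0.0872
rotate P by −φ3: (0.0498, -0.1343, -0.1523)
  A=0.0902, B=-0.1523, C=(l²−L²−A²−y'²−z²)/(2L)=0.0326
  θ3 = atan2(B,A) + arccos(C/0.1770) = 0.3494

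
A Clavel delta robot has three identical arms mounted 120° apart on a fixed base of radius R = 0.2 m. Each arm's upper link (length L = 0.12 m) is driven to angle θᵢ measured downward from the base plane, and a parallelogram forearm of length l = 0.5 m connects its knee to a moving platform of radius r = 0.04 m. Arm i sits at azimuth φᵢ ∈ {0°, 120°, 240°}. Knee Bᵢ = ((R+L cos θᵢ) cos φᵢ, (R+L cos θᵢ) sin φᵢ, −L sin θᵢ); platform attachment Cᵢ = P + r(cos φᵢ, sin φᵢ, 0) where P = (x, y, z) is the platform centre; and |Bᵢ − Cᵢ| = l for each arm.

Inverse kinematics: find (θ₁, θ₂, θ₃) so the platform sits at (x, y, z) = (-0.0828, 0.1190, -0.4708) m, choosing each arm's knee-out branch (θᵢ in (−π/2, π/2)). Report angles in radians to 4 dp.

θ₁ = 0.9602, θ₂ = -0.0872, θ₃ = 0.8730

arm 1 (φ=0.0°): x'=-0.0828, y'=0.1190
  e−x'=0.2428;  (l²−L²−(e−x')²−y'²−z²)/2L = -0.2465
  γ=atan2(-0.4708,0.2428)=-1.0947;  ψ=arccos(-0.4654)=2.0549;  θ1=γ+ψ≈0.9602
arm 2 (φ=120.0°): x'=0.1445, y'=0.0122
  A cos θ + B sin θ = C:  0.0155·cos θ + -0.4708·sin θ = 0.0565
  γ=atan2(-0.4708,0.0155)=-1.5378;  ψ=arccos(0.1199)=1.4506;  θ2=γ+ψ≈-0.0872
arm 3 (φ=240.0°): x'=-0.0617, y'=-0.1312
  A=0.2217, B=-0.4708, C=(l²−L²−A²−y'²−z²)/(2L)=-0.2183
  √(A²+B²)=0.5204;  θ3 = -1.1308+2.0038 ≈ 0.8730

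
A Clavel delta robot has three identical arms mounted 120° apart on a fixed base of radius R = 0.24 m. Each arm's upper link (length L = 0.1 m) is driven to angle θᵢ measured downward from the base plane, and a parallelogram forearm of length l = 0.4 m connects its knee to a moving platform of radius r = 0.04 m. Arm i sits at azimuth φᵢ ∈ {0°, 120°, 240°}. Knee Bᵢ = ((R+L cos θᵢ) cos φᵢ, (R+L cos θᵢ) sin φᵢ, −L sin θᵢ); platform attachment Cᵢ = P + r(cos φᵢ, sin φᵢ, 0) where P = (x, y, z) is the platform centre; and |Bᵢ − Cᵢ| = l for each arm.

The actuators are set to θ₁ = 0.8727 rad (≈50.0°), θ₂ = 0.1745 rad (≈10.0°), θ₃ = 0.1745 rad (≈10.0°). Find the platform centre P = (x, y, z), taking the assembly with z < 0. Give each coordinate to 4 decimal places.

(-0.0609, 0.0000, -0.3096)

arm 1 at φ=0.0°: ρ1 = 0.2643;  S1 = (0.2643, 0.0000, -0.0766)
φ2=120.0°: virtual centre (-0.1492, 0.2585, -0.0174), radius l
S3 = (0.2985·cos240.0°, 0.2985·sin240.0°, -0.0174) = (-0.1492, -0.2585, -0.0174)
subtract pairs → two planes through P
[-0.8270 0.5170 0.1185]·P = 0.0137;  [-0.8270 -0.5170 0.1185]·P = 0.0137
Cramer: x(z) = -0.0165+0.1433z;  y(z) = 0.0000-0.0000z
into |P−S₁|² = l²: 1.0205z² + 0.0727z + -0.0753 = 0;  Δ = 0.3126;  z = -0.3096 or 0.2383 → z<0 root = -0.3096
x = -0.0609, y = 0.0000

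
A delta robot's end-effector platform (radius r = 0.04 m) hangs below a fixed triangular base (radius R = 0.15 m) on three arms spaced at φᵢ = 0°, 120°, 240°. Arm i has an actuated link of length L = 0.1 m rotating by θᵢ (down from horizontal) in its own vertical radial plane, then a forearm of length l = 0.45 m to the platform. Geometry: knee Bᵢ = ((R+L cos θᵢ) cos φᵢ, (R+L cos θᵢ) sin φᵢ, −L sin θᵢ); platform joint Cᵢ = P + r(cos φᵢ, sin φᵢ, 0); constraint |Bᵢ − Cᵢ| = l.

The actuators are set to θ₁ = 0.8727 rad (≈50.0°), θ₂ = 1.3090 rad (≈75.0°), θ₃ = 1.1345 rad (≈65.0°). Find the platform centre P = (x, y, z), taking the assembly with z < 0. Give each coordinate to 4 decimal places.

S1 = (0.1743·cos0.0°, 0.1743·sin0.0°, -0.0766) = (0.1743, 0.0000, -0.0766)
S2 = (0.1359·cos120.0°, 0.1359·sin120.0°, -0.0966) = (-0.0679, 0.1177, -0.0966)
arm 3 at φ=240.0°: ρ3 = 0.1523;  S3 = (-0.0761, -0.1319, -0.0906)
|S₂|²−|S₁|² = -0.0084;  |S₃|²−|S₁|² = -0.0048
linear system: -0.4844x+0.2354y = -0.0084−-0.0400z; -0.5008x+-0.2637y = -0.0048−-0.0281z
det = 0.2456;  x = 0.0137+-0.0698z,  y = -0.0077+0.0262z
sphere 1 gives Az²+Bz+C=0 with A=1.0056, B=0.1752, C=-0.1708;  B²−4AC=0.7177;  roots -0.5084, 0.3341;  negative root z = -0.5084
x = 0.0492, y = -0.0210

(0.0492, -0.0210, -0.5084)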